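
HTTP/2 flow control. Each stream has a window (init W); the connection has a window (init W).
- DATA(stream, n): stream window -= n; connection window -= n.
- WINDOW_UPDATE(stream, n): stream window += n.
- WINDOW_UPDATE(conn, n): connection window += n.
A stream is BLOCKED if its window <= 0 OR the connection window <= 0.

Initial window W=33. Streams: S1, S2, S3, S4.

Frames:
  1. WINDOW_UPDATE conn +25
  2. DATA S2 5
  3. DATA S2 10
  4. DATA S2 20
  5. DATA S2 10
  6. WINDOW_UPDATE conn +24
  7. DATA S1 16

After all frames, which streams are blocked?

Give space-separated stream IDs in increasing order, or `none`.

Answer: S2

Derivation:
Op 1: conn=58 S1=33 S2=33 S3=33 S4=33 blocked=[]
Op 2: conn=53 S1=33 S2=28 S3=33 S4=33 blocked=[]
Op 3: conn=43 S1=33 S2=18 S3=33 S4=33 blocked=[]
Op 4: conn=23 S1=33 S2=-2 S3=33 S4=33 blocked=[2]
Op 5: conn=13 S1=33 S2=-12 S3=33 S4=33 blocked=[2]
Op 6: conn=37 S1=33 S2=-12 S3=33 S4=33 blocked=[2]
Op 7: conn=21 S1=17 S2=-12 S3=33 S4=33 blocked=[2]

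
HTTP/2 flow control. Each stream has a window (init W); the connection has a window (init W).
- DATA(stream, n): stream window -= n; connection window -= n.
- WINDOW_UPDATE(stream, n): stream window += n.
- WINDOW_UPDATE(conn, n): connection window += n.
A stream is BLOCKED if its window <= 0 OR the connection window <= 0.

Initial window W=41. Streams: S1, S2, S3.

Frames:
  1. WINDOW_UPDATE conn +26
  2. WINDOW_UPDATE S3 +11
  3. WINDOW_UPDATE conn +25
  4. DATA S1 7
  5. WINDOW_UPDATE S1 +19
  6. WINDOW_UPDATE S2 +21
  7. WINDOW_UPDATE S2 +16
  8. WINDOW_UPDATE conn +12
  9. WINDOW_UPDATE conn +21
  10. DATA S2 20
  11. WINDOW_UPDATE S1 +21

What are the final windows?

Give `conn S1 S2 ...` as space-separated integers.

Answer: 98 74 58 52

Derivation:
Op 1: conn=67 S1=41 S2=41 S3=41 blocked=[]
Op 2: conn=67 S1=41 S2=41 S3=52 blocked=[]
Op 3: conn=92 S1=41 S2=41 S3=52 blocked=[]
Op 4: conn=85 S1=34 S2=41 S3=52 blocked=[]
Op 5: conn=85 S1=53 S2=41 S3=52 blocked=[]
Op 6: conn=85 S1=53 S2=62 S3=52 blocked=[]
Op 7: conn=85 S1=53 S2=78 S3=52 blocked=[]
Op 8: conn=97 S1=53 S2=78 S3=52 blocked=[]
Op 9: conn=118 S1=53 S2=78 S3=52 blocked=[]
Op 10: conn=98 S1=53 S2=58 S3=52 blocked=[]
Op 11: conn=98 S1=74 S2=58 S3=52 blocked=[]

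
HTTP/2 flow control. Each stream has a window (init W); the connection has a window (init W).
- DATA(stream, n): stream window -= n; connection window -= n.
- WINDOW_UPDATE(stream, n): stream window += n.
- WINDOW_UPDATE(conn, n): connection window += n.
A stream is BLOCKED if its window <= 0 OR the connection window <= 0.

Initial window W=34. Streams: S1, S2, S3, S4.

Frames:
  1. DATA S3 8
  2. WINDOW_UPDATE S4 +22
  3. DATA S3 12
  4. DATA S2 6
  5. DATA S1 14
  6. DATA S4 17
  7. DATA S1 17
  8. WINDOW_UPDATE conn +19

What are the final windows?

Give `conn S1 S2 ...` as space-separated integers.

Answer: -21 3 28 14 39

Derivation:
Op 1: conn=26 S1=34 S2=34 S3=26 S4=34 blocked=[]
Op 2: conn=26 S1=34 S2=34 S3=26 S4=56 blocked=[]
Op 3: conn=14 S1=34 S2=34 S3=14 S4=56 blocked=[]
Op 4: conn=8 S1=34 S2=28 S3=14 S4=56 blocked=[]
Op 5: conn=-6 S1=20 S2=28 S3=14 S4=56 blocked=[1, 2, 3, 4]
Op 6: conn=-23 S1=20 S2=28 S3=14 S4=39 blocked=[1, 2, 3, 4]
Op 7: conn=-40 S1=3 S2=28 S3=14 S4=39 blocked=[1, 2, 3, 4]
Op 8: conn=-21 S1=3 S2=28 S3=14 S4=39 blocked=[1, 2, 3, 4]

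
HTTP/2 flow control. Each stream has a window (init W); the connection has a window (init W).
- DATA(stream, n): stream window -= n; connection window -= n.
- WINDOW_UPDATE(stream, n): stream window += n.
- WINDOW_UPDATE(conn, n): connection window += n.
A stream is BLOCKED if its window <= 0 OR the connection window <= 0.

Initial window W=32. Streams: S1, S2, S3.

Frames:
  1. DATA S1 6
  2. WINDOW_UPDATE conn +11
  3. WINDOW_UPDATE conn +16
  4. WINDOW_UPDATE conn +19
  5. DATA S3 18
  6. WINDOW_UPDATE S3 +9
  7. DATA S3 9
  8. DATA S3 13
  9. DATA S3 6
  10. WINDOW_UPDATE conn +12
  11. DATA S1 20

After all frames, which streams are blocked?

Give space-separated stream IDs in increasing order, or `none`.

Op 1: conn=26 S1=26 S2=32 S3=32 blocked=[]
Op 2: conn=37 S1=26 S2=32 S3=32 blocked=[]
Op 3: conn=53 S1=26 S2=32 S3=32 blocked=[]
Op 4: conn=72 S1=26 S2=32 S3=32 blocked=[]
Op 5: conn=54 S1=26 S2=32 S3=14 blocked=[]
Op 6: conn=54 S1=26 S2=32 S3=23 blocked=[]
Op 7: conn=45 S1=26 S2=32 S3=14 blocked=[]
Op 8: conn=32 S1=26 S2=32 S3=1 blocked=[]
Op 9: conn=26 S1=26 S2=32 S3=-5 blocked=[3]
Op 10: conn=38 S1=26 S2=32 S3=-5 blocked=[3]
Op 11: conn=18 S1=6 S2=32 S3=-5 blocked=[3]

Answer: S3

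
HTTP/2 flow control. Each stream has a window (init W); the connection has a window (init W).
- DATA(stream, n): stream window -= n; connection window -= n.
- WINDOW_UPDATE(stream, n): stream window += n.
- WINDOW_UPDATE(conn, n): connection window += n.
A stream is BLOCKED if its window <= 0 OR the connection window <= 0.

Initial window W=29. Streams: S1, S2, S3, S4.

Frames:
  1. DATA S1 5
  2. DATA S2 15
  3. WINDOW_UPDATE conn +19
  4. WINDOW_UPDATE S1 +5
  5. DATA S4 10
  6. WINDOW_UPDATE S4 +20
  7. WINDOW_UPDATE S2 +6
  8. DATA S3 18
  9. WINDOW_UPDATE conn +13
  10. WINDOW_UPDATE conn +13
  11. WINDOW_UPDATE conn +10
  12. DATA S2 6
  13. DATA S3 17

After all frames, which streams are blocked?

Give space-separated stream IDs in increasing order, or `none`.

Answer: S3

Derivation:
Op 1: conn=24 S1=24 S2=29 S3=29 S4=29 blocked=[]
Op 2: conn=9 S1=24 S2=14 S3=29 S4=29 blocked=[]
Op 3: conn=28 S1=24 S2=14 S3=29 S4=29 blocked=[]
Op 4: conn=28 S1=29 S2=14 S3=29 S4=29 blocked=[]
Op 5: conn=18 S1=29 S2=14 S3=29 S4=19 blocked=[]
Op 6: conn=18 S1=29 S2=14 S3=29 S4=39 blocked=[]
Op 7: conn=18 S1=29 S2=20 S3=29 S4=39 blocked=[]
Op 8: conn=0 S1=29 S2=20 S3=11 S4=39 blocked=[1, 2, 3, 4]
Op 9: conn=13 S1=29 S2=20 S3=11 S4=39 blocked=[]
Op 10: conn=26 S1=29 S2=20 S3=11 S4=39 blocked=[]
Op 11: conn=36 S1=29 S2=20 S3=11 S4=39 blocked=[]
Op 12: conn=30 S1=29 S2=14 S3=11 S4=39 blocked=[]
Op 13: conn=13 S1=29 S2=14 S3=-6 S4=39 blocked=[3]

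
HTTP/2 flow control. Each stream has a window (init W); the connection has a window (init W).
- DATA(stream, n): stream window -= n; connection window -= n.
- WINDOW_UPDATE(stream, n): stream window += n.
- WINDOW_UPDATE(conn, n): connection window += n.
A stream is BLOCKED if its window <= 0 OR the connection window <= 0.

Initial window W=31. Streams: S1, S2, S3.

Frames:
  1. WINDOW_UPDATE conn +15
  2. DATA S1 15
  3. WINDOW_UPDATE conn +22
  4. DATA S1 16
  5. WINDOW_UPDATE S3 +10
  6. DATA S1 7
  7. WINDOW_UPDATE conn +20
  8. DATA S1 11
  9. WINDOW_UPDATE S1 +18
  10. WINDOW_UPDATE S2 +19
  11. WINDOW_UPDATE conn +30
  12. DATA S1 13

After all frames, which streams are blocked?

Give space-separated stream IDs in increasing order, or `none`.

Op 1: conn=46 S1=31 S2=31 S3=31 blocked=[]
Op 2: conn=31 S1=16 S2=31 S3=31 blocked=[]
Op 3: conn=53 S1=16 S2=31 S3=31 blocked=[]
Op 4: conn=37 S1=0 S2=31 S3=31 blocked=[1]
Op 5: conn=37 S1=0 S2=31 S3=41 blocked=[1]
Op 6: conn=30 S1=-7 S2=31 S3=41 blocked=[1]
Op 7: conn=50 S1=-7 S2=31 S3=41 blocked=[1]
Op 8: conn=39 S1=-18 S2=31 S3=41 blocked=[1]
Op 9: conn=39 S1=0 S2=31 S3=41 blocked=[1]
Op 10: conn=39 S1=0 S2=50 S3=41 blocked=[1]
Op 11: conn=69 S1=0 S2=50 S3=41 blocked=[1]
Op 12: conn=56 S1=-13 S2=50 S3=41 blocked=[1]

Answer: S1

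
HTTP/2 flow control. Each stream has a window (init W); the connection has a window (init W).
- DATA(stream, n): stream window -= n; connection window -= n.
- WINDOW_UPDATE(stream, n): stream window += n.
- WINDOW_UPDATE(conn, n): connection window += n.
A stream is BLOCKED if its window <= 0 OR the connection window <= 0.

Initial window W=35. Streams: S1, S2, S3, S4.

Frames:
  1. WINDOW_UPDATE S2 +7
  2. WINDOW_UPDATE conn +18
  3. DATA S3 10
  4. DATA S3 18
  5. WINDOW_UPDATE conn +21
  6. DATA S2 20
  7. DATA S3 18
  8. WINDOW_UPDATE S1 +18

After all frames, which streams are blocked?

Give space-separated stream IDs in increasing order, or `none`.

Op 1: conn=35 S1=35 S2=42 S3=35 S4=35 blocked=[]
Op 2: conn=53 S1=35 S2=42 S3=35 S4=35 blocked=[]
Op 3: conn=43 S1=35 S2=42 S3=25 S4=35 blocked=[]
Op 4: conn=25 S1=35 S2=42 S3=7 S4=35 blocked=[]
Op 5: conn=46 S1=35 S2=42 S3=7 S4=35 blocked=[]
Op 6: conn=26 S1=35 S2=22 S3=7 S4=35 blocked=[]
Op 7: conn=8 S1=35 S2=22 S3=-11 S4=35 blocked=[3]
Op 8: conn=8 S1=53 S2=22 S3=-11 S4=35 blocked=[3]

Answer: S3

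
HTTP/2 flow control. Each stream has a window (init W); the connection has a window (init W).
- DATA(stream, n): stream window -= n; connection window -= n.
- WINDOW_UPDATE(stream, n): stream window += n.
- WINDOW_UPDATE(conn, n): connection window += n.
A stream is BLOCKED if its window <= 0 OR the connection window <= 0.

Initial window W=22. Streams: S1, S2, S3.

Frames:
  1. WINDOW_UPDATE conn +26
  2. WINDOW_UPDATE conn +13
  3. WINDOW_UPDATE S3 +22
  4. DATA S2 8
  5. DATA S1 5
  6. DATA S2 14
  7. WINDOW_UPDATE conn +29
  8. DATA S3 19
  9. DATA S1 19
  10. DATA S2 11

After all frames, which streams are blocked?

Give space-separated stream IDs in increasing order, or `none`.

Answer: S1 S2

Derivation:
Op 1: conn=48 S1=22 S2=22 S3=22 blocked=[]
Op 2: conn=61 S1=22 S2=22 S3=22 blocked=[]
Op 3: conn=61 S1=22 S2=22 S3=44 blocked=[]
Op 4: conn=53 S1=22 S2=14 S3=44 blocked=[]
Op 5: conn=48 S1=17 S2=14 S3=44 blocked=[]
Op 6: conn=34 S1=17 S2=0 S3=44 blocked=[2]
Op 7: conn=63 S1=17 S2=0 S3=44 blocked=[2]
Op 8: conn=44 S1=17 S2=0 S3=25 blocked=[2]
Op 9: conn=25 S1=-2 S2=0 S3=25 blocked=[1, 2]
Op 10: conn=14 S1=-2 S2=-11 S3=25 blocked=[1, 2]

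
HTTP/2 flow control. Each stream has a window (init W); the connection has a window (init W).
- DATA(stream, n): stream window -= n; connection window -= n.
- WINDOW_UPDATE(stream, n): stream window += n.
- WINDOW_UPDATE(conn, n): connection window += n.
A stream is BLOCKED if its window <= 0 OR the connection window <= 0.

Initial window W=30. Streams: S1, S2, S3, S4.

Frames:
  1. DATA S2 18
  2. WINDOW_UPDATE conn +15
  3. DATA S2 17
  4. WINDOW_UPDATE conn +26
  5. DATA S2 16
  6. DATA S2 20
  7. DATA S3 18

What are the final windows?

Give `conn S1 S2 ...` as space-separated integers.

Answer: -18 30 -41 12 30

Derivation:
Op 1: conn=12 S1=30 S2=12 S3=30 S4=30 blocked=[]
Op 2: conn=27 S1=30 S2=12 S3=30 S4=30 blocked=[]
Op 3: conn=10 S1=30 S2=-5 S3=30 S4=30 blocked=[2]
Op 4: conn=36 S1=30 S2=-5 S3=30 S4=30 blocked=[2]
Op 5: conn=20 S1=30 S2=-21 S3=30 S4=30 blocked=[2]
Op 6: conn=0 S1=30 S2=-41 S3=30 S4=30 blocked=[1, 2, 3, 4]
Op 7: conn=-18 S1=30 S2=-41 S3=12 S4=30 blocked=[1, 2, 3, 4]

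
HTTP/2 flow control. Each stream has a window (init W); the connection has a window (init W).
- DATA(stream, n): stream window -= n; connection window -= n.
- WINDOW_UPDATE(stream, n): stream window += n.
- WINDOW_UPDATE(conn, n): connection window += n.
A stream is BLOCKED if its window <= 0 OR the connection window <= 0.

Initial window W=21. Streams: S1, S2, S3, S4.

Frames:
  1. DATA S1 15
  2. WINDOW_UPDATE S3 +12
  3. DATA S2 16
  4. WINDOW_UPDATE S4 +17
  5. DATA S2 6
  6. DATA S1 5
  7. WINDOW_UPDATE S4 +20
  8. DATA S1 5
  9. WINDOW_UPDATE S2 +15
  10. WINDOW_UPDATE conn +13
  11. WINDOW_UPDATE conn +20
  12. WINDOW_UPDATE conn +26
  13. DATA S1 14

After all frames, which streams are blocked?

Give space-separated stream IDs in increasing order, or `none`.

Answer: S1

Derivation:
Op 1: conn=6 S1=6 S2=21 S3=21 S4=21 blocked=[]
Op 2: conn=6 S1=6 S2=21 S3=33 S4=21 blocked=[]
Op 3: conn=-10 S1=6 S2=5 S3=33 S4=21 blocked=[1, 2, 3, 4]
Op 4: conn=-10 S1=6 S2=5 S3=33 S4=38 blocked=[1, 2, 3, 4]
Op 5: conn=-16 S1=6 S2=-1 S3=33 S4=38 blocked=[1, 2, 3, 4]
Op 6: conn=-21 S1=1 S2=-1 S3=33 S4=38 blocked=[1, 2, 3, 4]
Op 7: conn=-21 S1=1 S2=-1 S3=33 S4=58 blocked=[1, 2, 3, 4]
Op 8: conn=-26 S1=-4 S2=-1 S3=33 S4=58 blocked=[1, 2, 3, 4]
Op 9: conn=-26 S1=-4 S2=14 S3=33 S4=58 blocked=[1, 2, 3, 4]
Op 10: conn=-13 S1=-4 S2=14 S3=33 S4=58 blocked=[1, 2, 3, 4]
Op 11: conn=7 S1=-4 S2=14 S3=33 S4=58 blocked=[1]
Op 12: conn=33 S1=-4 S2=14 S3=33 S4=58 blocked=[1]
Op 13: conn=19 S1=-18 S2=14 S3=33 S4=58 blocked=[1]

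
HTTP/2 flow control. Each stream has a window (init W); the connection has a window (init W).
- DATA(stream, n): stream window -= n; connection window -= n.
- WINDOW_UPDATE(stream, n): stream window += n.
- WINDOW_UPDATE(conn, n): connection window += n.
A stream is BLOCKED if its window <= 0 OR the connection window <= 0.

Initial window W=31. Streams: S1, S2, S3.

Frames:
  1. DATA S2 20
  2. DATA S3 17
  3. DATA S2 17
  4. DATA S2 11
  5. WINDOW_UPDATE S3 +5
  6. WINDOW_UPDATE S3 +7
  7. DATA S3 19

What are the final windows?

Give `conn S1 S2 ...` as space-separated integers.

Op 1: conn=11 S1=31 S2=11 S3=31 blocked=[]
Op 2: conn=-6 S1=31 S2=11 S3=14 blocked=[1, 2, 3]
Op 3: conn=-23 S1=31 S2=-6 S3=14 blocked=[1, 2, 3]
Op 4: conn=-34 S1=31 S2=-17 S3=14 blocked=[1, 2, 3]
Op 5: conn=-34 S1=31 S2=-17 S3=19 blocked=[1, 2, 3]
Op 6: conn=-34 S1=31 S2=-17 S3=26 blocked=[1, 2, 3]
Op 7: conn=-53 S1=31 S2=-17 S3=7 blocked=[1, 2, 3]

Answer: -53 31 -17 7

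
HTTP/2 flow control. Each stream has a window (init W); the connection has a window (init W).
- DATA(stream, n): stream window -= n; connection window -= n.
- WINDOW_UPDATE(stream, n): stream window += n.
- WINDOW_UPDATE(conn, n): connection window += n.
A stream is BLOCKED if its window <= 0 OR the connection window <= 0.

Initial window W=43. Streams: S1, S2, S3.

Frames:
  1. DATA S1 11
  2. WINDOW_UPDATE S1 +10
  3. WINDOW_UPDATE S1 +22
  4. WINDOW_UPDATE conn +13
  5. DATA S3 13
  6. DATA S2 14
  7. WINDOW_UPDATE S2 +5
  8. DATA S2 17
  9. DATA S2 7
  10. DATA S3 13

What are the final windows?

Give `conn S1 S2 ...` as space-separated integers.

Op 1: conn=32 S1=32 S2=43 S3=43 blocked=[]
Op 2: conn=32 S1=42 S2=43 S3=43 blocked=[]
Op 3: conn=32 S1=64 S2=43 S3=43 blocked=[]
Op 4: conn=45 S1=64 S2=43 S3=43 blocked=[]
Op 5: conn=32 S1=64 S2=43 S3=30 blocked=[]
Op 6: conn=18 S1=64 S2=29 S3=30 blocked=[]
Op 7: conn=18 S1=64 S2=34 S3=30 blocked=[]
Op 8: conn=1 S1=64 S2=17 S3=30 blocked=[]
Op 9: conn=-6 S1=64 S2=10 S3=30 blocked=[1, 2, 3]
Op 10: conn=-19 S1=64 S2=10 S3=17 blocked=[1, 2, 3]

Answer: -19 64 10 17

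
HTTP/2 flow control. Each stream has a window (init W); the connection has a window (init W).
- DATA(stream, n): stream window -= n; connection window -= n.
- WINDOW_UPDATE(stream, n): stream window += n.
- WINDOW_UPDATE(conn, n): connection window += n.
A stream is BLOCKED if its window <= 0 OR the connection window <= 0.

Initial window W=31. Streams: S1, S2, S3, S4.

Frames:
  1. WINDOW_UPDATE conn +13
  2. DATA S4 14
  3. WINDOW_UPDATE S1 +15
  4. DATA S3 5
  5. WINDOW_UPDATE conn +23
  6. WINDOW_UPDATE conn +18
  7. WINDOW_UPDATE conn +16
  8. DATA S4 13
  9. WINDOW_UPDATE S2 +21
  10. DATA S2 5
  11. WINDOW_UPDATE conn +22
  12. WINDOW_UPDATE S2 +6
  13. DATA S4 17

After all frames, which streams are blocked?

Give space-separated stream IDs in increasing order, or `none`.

Answer: S4

Derivation:
Op 1: conn=44 S1=31 S2=31 S3=31 S4=31 blocked=[]
Op 2: conn=30 S1=31 S2=31 S3=31 S4=17 blocked=[]
Op 3: conn=30 S1=46 S2=31 S3=31 S4=17 blocked=[]
Op 4: conn=25 S1=46 S2=31 S3=26 S4=17 blocked=[]
Op 5: conn=48 S1=46 S2=31 S3=26 S4=17 blocked=[]
Op 6: conn=66 S1=46 S2=31 S3=26 S4=17 blocked=[]
Op 7: conn=82 S1=46 S2=31 S3=26 S4=17 blocked=[]
Op 8: conn=69 S1=46 S2=31 S3=26 S4=4 blocked=[]
Op 9: conn=69 S1=46 S2=52 S3=26 S4=4 blocked=[]
Op 10: conn=64 S1=46 S2=47 S3=26 S4=4 blocked=[]
Op 11: conn=86 S1=46 S2=47 S3=26 S4=4 blocked=[]
Op 12: conn=86 S1=46 S2=53 S3=26 S4=4 blocked=[]
Op 13: conn=69 S1=46 S2=53 S3=26 S4=-13 blocked=[4]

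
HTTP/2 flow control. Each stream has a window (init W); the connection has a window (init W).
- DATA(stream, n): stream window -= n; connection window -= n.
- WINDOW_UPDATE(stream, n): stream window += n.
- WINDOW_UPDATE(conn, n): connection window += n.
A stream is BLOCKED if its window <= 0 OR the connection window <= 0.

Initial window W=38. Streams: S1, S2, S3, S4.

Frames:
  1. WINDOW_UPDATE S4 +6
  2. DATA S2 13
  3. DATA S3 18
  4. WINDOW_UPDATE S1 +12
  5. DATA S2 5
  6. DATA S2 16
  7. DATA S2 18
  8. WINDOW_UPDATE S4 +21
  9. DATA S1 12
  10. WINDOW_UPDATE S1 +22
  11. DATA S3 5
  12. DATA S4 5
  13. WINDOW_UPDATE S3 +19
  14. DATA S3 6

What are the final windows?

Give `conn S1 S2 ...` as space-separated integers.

Op 1: conn=38 S1=38 S2=38 S3=38 S4=44 blocked=[]
Op 2: conn=25 S1=38 S2=25 S3=38 S4=44 blocked=[]
Op 3: conn=7 S1=38 S2=25 S3=20 S4=44 blocked=[]
Op 4: conn=7 S1=50 S2=25 S3=20 S4=44 blocked=[]
Op 5: conn=2 S1=50 S2=20 S3=20 S4=44 blocked=[]
Op 6: conn=-14 S1=50 S2=4 S3=20 S4=44 blocked=[1, 2, 3, 4]
Op 7: conn=-32 S1=50 S2=-14 S3=20 S4=44 blocked=[1, 2, 3, 4]
Op 8: conn=-32 S1=50 S2=-14 S3=20 S4=65 blocked=[1, 2, 3, 4]
Op 9: conn=-44 S1=38 S2=-14 S3=20 S4=65 blocked=[1, 2, 3, 4]
Op 10: conn=-44 S1=60 S2=-14 S3=20 S4=65 blocked=[1, 2, 3, 4]
Op 11: conn=-49 S1=60 S2=-14 S3=15 S4=65 blocked=[1, 2, 3, 4]
Op 12: conn=-54 S1=60 S2=-14 S3=15 S4=60 blocked=[1, 2, 3, 4]
Op 13: conn=-54 S1=60 S2=-14 S3=34 S4=60 blocked=[1, 2, 3, 4]
Op 14: conn=-60 S1=60 S2=-14 S3=28 S4=60 blocked=[1, 2, 3, 4]

Answer: -60 60 -14 28 60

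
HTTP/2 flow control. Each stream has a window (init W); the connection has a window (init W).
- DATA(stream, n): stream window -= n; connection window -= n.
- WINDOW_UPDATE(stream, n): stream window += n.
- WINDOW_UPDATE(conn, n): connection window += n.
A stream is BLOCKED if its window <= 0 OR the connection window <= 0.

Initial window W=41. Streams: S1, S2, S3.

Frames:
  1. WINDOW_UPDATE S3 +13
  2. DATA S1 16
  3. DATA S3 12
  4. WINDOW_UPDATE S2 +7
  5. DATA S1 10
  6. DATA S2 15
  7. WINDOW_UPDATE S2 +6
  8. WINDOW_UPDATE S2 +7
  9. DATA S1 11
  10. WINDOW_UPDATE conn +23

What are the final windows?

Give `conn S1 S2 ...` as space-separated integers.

Op 1: conn=41 S1=41 S2=41 S3=54 blocked=[]
Op 2: conn=25 S1=25 S2=41 S3=54 blocked=[]
Op 3: conn=13 S1=25 S2=41 S3=42 blocked=[]
Op 4: conn=13 S1=25 S2=48 S3=42 blocked=[]
Op 5: conn=3 S1=15 S2=48 S3=42 blocked=[]
Op 6: conn=-12 S1=15 S2=33 S3=42 blocked=[1, 2, 3]
Op 7: conn=-12 S1=15 S2=39 S3=42 blocked=[1, 2, 3]
Op 8: conn=-12 S1=15 S2=46 S3=42 blocked=[1, 2, 3]
Op 9: conn=-23 S1=4 S2=46 S3=42 blocked=[1, 2, 3]
Op 10: conn=0 S1=4 S2=46 S3=42 blocked=[1, 2, 3]

Answer: 0 4 46 42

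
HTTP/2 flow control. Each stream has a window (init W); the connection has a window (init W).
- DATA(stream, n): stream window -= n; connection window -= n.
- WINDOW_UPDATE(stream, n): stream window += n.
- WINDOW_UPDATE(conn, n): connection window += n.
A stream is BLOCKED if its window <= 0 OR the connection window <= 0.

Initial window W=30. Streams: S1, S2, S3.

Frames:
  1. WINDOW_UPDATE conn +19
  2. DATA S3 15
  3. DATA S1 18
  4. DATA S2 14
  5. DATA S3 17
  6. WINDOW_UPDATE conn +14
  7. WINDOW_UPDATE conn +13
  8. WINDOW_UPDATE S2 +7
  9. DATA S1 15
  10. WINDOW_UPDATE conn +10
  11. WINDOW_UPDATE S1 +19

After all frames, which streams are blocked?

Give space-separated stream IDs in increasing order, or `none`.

Op 1: conn=49 S1=30 S2=30 S3=30 blocked=[]
Op 2: conn=34 S1=30 S2=30 S3=15 blocked=[]
Op 3: conn=16 S1=12 S2=30 S3=15 blocked=[]
Op 4: conn=2 S1=12 S2=16 S3=15 blocked=[]
Op 5: conn=-15 S1=12 S2=16 S3=-2 blocked=[1, 2, 3]
Op 6: conn=-1 S1=12 S2=16 S3=-2 blocked=[1, 2, 3]
Op 7: conn=12 S1=12 S2=16 S3=-2 blocked=[3]
Op 8: conn=12 S1=12 S2=23 S3=-2 blocked=[3]
Op 9: conn=-3 S1=-3 S2=23 S3=-2 blocked=[1, 2, 3]
Op 10: conn=7 S1=-3 S2=23 S3=-2 blocked=[1, 3]
Op 11: conn=7 S1=16 S2=23 S3=-2 blocked=[3]

Answer: S3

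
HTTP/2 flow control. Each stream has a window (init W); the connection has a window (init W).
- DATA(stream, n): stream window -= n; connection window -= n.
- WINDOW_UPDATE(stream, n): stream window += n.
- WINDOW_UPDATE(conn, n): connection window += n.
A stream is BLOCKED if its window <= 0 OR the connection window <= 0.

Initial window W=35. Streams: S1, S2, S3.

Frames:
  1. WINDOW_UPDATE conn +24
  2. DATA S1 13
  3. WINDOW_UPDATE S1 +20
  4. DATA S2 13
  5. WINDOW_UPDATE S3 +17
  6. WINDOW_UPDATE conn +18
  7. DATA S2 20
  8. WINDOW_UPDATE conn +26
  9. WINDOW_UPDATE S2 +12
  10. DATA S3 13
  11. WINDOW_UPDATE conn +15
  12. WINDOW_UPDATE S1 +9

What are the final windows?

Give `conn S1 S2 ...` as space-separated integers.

Op 1: conn=59 S1=35 S2=35 S3=35 blocked=[]
Op 2: conn=46 S1=22 S2=35 S3=35 blocked=[]
Op 3: conn=46 S1=42 S2=35 S3=35 blocked=[]
Op 4: conn=33 S1=42 S2=22 S3=35 blocked=[]
Op 5: conn=33 S1=42 S2=22 S3=52 blocked=[]
Op 6: conn=51 S1=42 S2=22 S3=52 blocked=[]
Op 7: conn=31 S1=42 S2=2 S3=52 blocked=[]
Op 8: conn=57 S1=42 S2=2 S3=52 blocked=[]
Op 9: conn=57 S1=42 S2=14 S3=52 blocked=[]
Op 10: conn=44 S1=42 S2=14 S3=39 blocked=[]
Op 11: conn=59 S1=42 S2=14 S3=39 blocked=[]
Op 12: conn=59 S1=51 S2=14 S3=39 blocked=[]

Answer: 59 51 14 39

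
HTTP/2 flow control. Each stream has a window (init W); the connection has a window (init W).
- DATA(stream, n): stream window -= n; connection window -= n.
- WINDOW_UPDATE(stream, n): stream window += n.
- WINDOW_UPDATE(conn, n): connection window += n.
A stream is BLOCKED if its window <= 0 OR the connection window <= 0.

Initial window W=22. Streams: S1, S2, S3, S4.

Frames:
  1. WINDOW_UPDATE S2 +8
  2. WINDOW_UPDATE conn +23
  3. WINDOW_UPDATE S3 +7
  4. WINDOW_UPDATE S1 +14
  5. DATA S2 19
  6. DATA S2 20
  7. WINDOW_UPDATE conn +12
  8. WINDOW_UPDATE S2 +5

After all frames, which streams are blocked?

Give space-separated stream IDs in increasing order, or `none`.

Answer: S2

Derivation:
Op 1: conn=22 S1=22 S2=30 S3=22 S4=22 blocked=[]
Op 2: conn=45 S1=22 S2=30 S3=22 S4=22 blocked=[]
Op 3: conn=45 S1=22 S2=30 S3=29 S4=22 blocked=[]
Op 4: conn=45 S1=36 S2=30 S3=29 S4=22 blocked=[]
Op 5: conn=26 S1=36 S2=11 S3=29 S4=22 blocked=[]
Op 6: conn=6 S1=36 S2=-9 S3=29 S4=22 blocked=[2]
Op 7: conn=18 S1=36 S2=-9 S3=29 S4=22 blocked=[2]
Op 8: conn=18 S1=36 S2=-4 S3=29 S4=22 blocked=[2]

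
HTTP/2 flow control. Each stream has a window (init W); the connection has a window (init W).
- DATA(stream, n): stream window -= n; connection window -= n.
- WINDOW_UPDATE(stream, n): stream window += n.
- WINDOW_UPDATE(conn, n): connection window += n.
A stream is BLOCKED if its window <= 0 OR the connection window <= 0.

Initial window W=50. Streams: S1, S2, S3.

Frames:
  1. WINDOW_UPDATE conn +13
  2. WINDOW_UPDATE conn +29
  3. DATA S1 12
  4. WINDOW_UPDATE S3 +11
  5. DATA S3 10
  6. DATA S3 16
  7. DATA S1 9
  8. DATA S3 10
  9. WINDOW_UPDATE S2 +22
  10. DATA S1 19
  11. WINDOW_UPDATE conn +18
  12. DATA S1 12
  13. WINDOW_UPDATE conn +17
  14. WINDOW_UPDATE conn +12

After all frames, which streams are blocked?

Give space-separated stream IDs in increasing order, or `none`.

Answer: S1

Derivation:
Op 1: conn=63 S1=50 S2=50 S3=50 blocked=[]
Op 2: conn=92 S1=50 S2=50 S3=50 blocked=[]
Op 3: conn=80 S1=38 S2=50 S3=50 blocked=[]
Op 4: conn=80 S1=38 S2=50 S3=61 blocked=[]
Op 5: conn=70 S1=38 S2=50 S3=51 blocked=[]
Op 6: conn=54 S1=38 S2=50 S3=35 blocked=[]
Op 7: conn=45 S1=29 S2=50 S3=35 blocked=[]
Op 8: conn=35 S1=29 S2=50 S3=25 blocked=[]
Op 9: conn=35 S1=29 S2=72 S3=25 blocked=[]
Op 10: conn=16 S1=10 S2=72 S3=25 blocked=[]
Op 11: conn=34 S1=10 S2=72 S3=25 blocked=[]
Op 12: conn=22 S1=-2 S2=72 S3=25 blocked=[1]
Op 13: conn=39 S1=-2 S2=72 S3=25 blocked=[1]
Op 14: conn=51 S1=-2 S2=72 S3=25 blocked=[1]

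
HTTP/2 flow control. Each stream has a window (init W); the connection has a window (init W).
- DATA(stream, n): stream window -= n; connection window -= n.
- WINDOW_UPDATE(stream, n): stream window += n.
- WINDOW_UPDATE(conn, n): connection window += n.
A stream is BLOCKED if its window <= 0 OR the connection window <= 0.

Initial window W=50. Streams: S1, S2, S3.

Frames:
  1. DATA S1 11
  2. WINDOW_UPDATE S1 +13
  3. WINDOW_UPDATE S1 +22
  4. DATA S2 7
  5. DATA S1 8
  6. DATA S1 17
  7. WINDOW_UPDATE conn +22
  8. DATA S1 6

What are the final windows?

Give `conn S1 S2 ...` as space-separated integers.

Op 1: conn=39 S1=39 S2=50 S3=50 blocked=[]
Op 2: conn=39 S1=52 S2=50 S3=50 blocked=[]
Op 3: conn=39 S1=74 S2=50 S3=50 blocked=[]
Op 4: conn=32 S1=74 S2=43 S3=50 blocked=[]
Op 5: conn=24 S1=66 S2=43 S3=50 blocked=[]
Op 6: conn=7 S1=49 S2=43 S3=50 blocked=[]
Op 7: conn=29 S1=49 S2=43 S3=50 blocked=[]
Op 8: conn=23 S1=43 S2=43 S3=50 blocked=[]

Answer: 23 43 43 50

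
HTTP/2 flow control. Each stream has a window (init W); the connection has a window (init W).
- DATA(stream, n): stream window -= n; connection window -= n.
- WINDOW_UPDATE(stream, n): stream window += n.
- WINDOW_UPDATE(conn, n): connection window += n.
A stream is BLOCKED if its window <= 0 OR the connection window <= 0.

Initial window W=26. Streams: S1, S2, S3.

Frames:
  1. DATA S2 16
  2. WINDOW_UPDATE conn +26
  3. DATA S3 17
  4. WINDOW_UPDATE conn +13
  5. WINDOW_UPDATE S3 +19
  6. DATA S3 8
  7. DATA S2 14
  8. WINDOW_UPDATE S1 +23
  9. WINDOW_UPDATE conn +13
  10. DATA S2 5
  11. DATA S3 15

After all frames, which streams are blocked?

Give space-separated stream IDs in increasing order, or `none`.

Answer: S2

Derivation:
Op 1: conn=10 S1=26 S2=10 S3=26 blocked=[]
Op 2: conn=36 S1=26 S2=10 S3=26 blocked=[]
Op 3: conn=19 S1=26 S2=10 S3=9 blocked=[]
Op 4: conn=32 S1=26 S2=10 S3=9 blocked=[]
Op 5: conn=32 S1=26 S2=10 S3=28 blocked=[]
Op 6: conn=24 S1=26 S2=10 S3=20 blocked=[]
Op 7: conn=10 S1=26 S2=-4 S3=20 blocked=[2]
Op 8: conn=10 S1=49 S2=-4 S3=20 blocked=[2]
Op 9: conn=23 S1=49 S2=-4 S3=20 blocked=[2]
Op 10: conn=18 S1=49 S2=-9 S3=20 blocked=[2]
Op 11: conn=3 S1=49 S2=-9 S3=5 blocked=[2]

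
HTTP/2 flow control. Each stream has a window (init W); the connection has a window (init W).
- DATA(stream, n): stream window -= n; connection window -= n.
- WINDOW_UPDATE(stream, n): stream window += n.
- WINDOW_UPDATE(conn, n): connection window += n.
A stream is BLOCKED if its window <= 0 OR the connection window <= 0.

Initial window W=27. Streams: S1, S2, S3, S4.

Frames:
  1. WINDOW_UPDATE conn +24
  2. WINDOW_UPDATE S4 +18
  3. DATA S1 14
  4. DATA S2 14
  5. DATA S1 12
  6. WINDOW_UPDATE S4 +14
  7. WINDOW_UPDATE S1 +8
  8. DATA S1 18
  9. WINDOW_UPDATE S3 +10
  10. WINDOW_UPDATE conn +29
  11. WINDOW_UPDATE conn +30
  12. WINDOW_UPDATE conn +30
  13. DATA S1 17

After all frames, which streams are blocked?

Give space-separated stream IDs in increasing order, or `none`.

Op 1: conn=51 S1=27 S2=27 S3=27 S4=27 blocked=[]
Op 2: conn=51 S1=27 S2=27 S3=27 S4=45 blocked=[]
Op 3: conn=37 S1=13 S2=27 S3=27 S4=45 blocked=[]
Op 4: conn=23 S1=13 S2=13 S3=27 S4=45 blocked=[]
Op 5: conn=11 S1=1 S2=13 S3=27 S4=45 blocked=[]
Op 6: conn=11 S1=1 S2=13 S3=27 S4=59 blocked=[]
Op 7: conn=11 S1=9 S2=13 S3=27 S4=59 blocked=[]
Op 8: conn=-7 S1=-9 S2=13 S3=27 S4=59 blocked=[1, 2, 3, 4]
Op 9: conn=-7 S1=-9 S2=13 S3=37 S4=59 blocked=[1, 2, 3, 4]
Op 10: conn=22 S1=-9 S2=13 S3=37 S4=59 blocked=[1]
Op 11: conn=52 S1=-9 S2=13 S3=37 S4=59 blocked=[1]
Op 12: conn=82 S1=-9 S2=13 S3=37 S4=59 blocked=[1]
Op 13: conn=65 S1=-26 S2=13 S3=37 S4=59 blocked=[1]

Answer: S1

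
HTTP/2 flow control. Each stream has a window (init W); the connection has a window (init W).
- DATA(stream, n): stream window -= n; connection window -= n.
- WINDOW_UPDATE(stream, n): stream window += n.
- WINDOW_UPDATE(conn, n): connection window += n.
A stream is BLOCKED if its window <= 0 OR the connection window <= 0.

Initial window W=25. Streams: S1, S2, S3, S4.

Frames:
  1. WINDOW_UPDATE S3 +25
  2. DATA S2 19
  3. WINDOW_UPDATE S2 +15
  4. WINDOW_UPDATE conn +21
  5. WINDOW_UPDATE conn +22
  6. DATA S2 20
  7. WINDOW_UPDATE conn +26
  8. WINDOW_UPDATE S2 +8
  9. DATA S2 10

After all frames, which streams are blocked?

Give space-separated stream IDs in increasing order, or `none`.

Answer: S2

Derivation:
Op 1: conn=25 S1=25 S2=25 S3=50 S4=25 blocked=[]
Op 2: conn=6 S1=25 S2=6 S3=50 S4=25 blocked=[]
Op 3: conn=6 S1=25 S2=21 S3=50 S4=25 blocked=[]
Op 4: conn=27 S1=25 S2=21 S3=50 S4=25 blocked=[]
Op 5: conn=49 S1=25 S2=21 S3=50 S4=25 blocked=[]
Op 6: conn=29 S1=25 S2=1 S3=50 S4=25 blocked=[]
Op 7: conn=55 S1=25 S2=1 S3=50 S4=25 blocked=[]
Op 8: conn=55 S1=25 S2=9 S3=50 S4=25 blocked=[]
Op 9: conn=45 S1=25 S2=-1 S3=50 S4=25 blocked=[2]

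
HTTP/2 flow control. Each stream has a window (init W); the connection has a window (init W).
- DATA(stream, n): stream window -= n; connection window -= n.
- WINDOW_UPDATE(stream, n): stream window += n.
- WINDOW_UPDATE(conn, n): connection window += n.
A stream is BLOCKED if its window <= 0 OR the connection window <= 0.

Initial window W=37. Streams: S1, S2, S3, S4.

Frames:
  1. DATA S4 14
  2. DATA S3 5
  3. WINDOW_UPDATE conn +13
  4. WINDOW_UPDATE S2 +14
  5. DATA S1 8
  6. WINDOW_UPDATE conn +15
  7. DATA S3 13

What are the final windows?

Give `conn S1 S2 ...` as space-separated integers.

Op 1: conn=23 S1=37 S2=37 S3=37 S4=23 blocked=[]
Op 2: conn=18 S1=37 S2=37 S3=32 S4=23 blocked=[]
Op 3: conn=31 S1=37 S2=37 S3=32 S4=23 blocked=[]
Op 4: conn=31 S1=37 S2=51 S3=32 S4=23 blocked=[]
Op 5: conn=23 S1=29 S2=51 S3=32 S4=23 blocked=[]
Op 6: conn=38 S1=29 S2=51 S3=32 S4=23 blocked=[]
Op 7: conn=25 S1=29 S2=51 S3=19 S4=23 blocked=[]

Answer: 25 29 51 19 23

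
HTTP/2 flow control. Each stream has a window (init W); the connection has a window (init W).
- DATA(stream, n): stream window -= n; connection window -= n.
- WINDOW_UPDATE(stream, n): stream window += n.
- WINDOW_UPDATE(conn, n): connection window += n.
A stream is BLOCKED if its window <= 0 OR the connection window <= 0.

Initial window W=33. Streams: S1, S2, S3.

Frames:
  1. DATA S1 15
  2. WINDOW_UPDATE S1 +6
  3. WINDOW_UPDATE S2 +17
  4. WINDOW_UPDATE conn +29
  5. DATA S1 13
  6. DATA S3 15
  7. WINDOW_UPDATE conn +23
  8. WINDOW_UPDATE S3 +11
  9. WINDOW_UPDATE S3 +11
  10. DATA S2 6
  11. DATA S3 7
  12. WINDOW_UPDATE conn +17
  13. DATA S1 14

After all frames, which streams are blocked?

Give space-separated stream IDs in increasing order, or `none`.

Answer: S1

Derivation:
Op 1: conn=18 S1=18 S2=33 S3=33 blocked=[]
Op 2: conn=18 S1=24 S2=33 S3=33 blocked=[]
Op 3: conn=18 S1=24 S2=50 S3=33 blocked=[]
Op 4: conn=47 S1=24 S2=50 S3=33 blocked=[]
Op 5: conn=34 S1=11 S2=50 S3=33 blocked=[]
Op 6: conn=19 S1=11 S2=50 S3=18 blocked=[]
Op 7: conn=42 S1=11 S2=50 S3=18 blocked=[]
Op 8: conn=42 S1=11 S2=50 S3=29 blocked=[]
Op 9: conn=42 S1=11 S2=50 S3=40 blocked=[]
Op 10: conn=36 S1=11 S2=44 S3=40 blocked=[]
Op 11: conn=29 S1=11 S2=44 S3=33 blocked=[]
Op 12: conn=46 S1=11 S2=44 S3=33 blocked=[]
Op 13: conn=32 S1=-3 S2=44 S3=33 blocked=[1]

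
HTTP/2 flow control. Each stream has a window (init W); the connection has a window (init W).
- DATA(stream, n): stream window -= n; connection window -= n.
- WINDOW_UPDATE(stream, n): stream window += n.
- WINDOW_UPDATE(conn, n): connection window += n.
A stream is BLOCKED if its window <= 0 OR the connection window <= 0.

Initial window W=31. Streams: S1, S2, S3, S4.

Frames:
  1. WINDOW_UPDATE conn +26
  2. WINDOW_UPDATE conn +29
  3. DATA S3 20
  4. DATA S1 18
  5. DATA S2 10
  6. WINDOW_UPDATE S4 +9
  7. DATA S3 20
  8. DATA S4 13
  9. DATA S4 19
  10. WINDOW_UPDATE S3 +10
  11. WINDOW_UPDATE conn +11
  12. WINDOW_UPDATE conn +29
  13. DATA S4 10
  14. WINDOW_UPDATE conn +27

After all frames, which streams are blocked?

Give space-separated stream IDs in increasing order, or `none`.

Op 1: conn=57 S1=31 S2=31 S3=31 S4=31 blocked=[]
Op 2: conn=86 S1=31 S2=31 S3=31 S4=31 blocked=[]
Op 3: conn=66 S1=31 S2=31 S3=11 S4=31 blocked=[]
Op 4: conn=48 S1=13 S2=31 S3=11 S4=31 blocked=[]
Op 5: conn=38 S1=13 S2=21 S3=11 S4=31 blocked=[]
Op 6: conn=38 S1=13 S2=21 S3=11 S4=40 blocked=[]
Op 7: conn=18 S1=13 S2=21 S3=-9 S4=40 blocked=[3]
Op 8: conn=5 S1=13 S2=21 S3=-9 S4=27 blocked=[3]
Op 9: conn=-14 S1=13 S2=21 S3=-9 S4=8 blocked=[1, 2, 3, 4]
Op 10: conn=-14 S1=13 S2=21 S3=1 S4=8 blocked=[1, 2, 3, 4]
Op 11: conn=-3 S1=13 S2=21 S3=1 S4=8 blocked=[1, 2, 3, 4]
Op 12: conn=26 S1=13 S2=21 S3=1 S4=8 blocked=[]
Op 13: conn=16 S1=13 S2=21 S3=1 S4=-2 blocked=[4]
Op 14: conn=43 S1=13 S2=21 S3=1 S4=-2 blocked=[4]

Answer: S4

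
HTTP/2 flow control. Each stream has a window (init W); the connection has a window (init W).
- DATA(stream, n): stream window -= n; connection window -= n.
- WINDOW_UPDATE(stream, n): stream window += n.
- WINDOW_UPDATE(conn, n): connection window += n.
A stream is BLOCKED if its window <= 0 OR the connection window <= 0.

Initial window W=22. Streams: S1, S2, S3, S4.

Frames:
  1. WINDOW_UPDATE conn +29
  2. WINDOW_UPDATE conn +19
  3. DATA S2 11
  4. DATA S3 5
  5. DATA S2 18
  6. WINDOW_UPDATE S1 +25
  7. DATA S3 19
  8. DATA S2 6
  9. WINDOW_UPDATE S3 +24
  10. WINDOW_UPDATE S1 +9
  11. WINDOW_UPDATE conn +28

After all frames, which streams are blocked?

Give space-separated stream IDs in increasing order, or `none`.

Op 1: conn=51 S1=22 S2=22 S3=22 S4=22 blocked=[]
Op 2: conn=70 S1=22 S2=22 S3=22 S4=22 blocked=[]
Op 3: conn=59 S1=22 S2=11 S3=22 S4=22 blocked=[]
Op 4: conn=54 S1=22 S2=11 S3=17 S4=22 blocked=[]
Op 5: conn=36 S1=22 S2=-7 S3=17 S4=22 blocked=[2]
Op 6: conn=36 S1=47 S2=-7 S3=17 S4=22 blocked=[2]
Op 7: conn=17 S1=47 S2=-7 S3=-2 S4=22 blocked=[2, 3]
Op 8: conn=11 S1=47 S2=-13 S3=-2 S4=22 blocked=[2, 3]
Op 9: conn=11 S1=47 S2=-13 S3=22 S4=22 blocked=[2]
Op 10: conn=11 S1=56 S2=-13 S3=22 S4=22 blocked=[2]
Op 11: conn=39 S1=56 S2=-13 S3=22 S4=22 blocked=[2]

Answer: S2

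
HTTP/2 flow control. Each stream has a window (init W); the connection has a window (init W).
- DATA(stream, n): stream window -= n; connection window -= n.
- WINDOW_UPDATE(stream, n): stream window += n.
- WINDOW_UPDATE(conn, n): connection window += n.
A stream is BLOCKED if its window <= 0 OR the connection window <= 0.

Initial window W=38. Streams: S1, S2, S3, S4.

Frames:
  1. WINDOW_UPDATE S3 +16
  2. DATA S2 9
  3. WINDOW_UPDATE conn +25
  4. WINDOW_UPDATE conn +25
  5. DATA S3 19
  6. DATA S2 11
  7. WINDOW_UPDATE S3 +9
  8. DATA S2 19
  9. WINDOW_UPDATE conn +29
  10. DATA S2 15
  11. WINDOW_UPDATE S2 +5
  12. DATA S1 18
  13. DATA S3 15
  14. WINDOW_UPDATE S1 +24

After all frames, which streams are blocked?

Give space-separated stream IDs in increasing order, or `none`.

Op 1: conn=38 S1=38 S2=38 S3=54 S4=38 blocked=[]
Op 2: conn=29 S1=38 S2=29 S3=54 S4=38 blocked=[]
Op 3: conn=54 S1=38 S2=29 S3=54 S4=38 blocked=[]
Op 4: conn=79 S1=38 S2=29 S3=54 S4=38 blocked=[]
Op 5: conn=60 S1=38 S2=29 S3=35 S4=38 blocked=[]
Op 6: conn=49 S1=38 S2=18 S3=35 S4=38 blocked=[]
Op 7: conn=49 S1=38 S2=18 S3=44 S4=38 blocked=[]
Op 8: conn=30 S1=38 S2=-1 S3=44 S4=38 blocked=[2]
Op 9: conn=59 S1=38 S2=-1 S3=44 S4=38 blocked=[2]
Op 10: conn=44 S1=38 S2=-16 S3=44 S4=38 blocked=[2]
Op 11: conn=44 S1=38 S2=-11 S3=44 S4=38 blocked=[2]
Op 12: conn=26 S1=20 S2=-11 S3=44 S4=38 blocked=[2]
Op 13: conn=11 S1=20 S2=-11 S3=29 S4=38 blocked=[2]
Op 14: conn=11 S1=44 S2=-11 S3=29 S4=38 blocked=[2]

Answer: S2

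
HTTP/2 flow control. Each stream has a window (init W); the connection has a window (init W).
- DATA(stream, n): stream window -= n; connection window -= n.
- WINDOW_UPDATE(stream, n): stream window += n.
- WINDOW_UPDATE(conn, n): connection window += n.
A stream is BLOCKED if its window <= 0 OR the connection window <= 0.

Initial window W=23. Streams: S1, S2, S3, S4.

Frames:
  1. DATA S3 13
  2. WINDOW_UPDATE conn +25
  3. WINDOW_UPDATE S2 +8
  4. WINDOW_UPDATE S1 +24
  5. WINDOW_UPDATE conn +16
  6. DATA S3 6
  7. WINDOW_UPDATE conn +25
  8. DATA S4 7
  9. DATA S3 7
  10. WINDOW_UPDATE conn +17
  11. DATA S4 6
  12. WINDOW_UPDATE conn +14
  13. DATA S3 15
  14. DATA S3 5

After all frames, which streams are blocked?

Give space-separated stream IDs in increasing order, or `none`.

Answer: S3

Derivation:
Op 1: conn=10 S1=23 S2=23 S3=10 S4=23 blocked=[]
Op 2: conn=35 S1=23 S2=23 S3=10 S4=23 blocked=[]
Op 3: conn=35 S1=23 S2=31 S3=10 S4=23 blocked=[]
Op 4: conn=35 S1=47 S2=31 S3=10 S4=23 blocked=[]
Op 5: conn=51 S1=47 S2=31 S3=10 S4=23 blocked=[]
Op 6: conn=45 S1=47 S2=31 S3=4 S4=23 blocked=[]
Op 7: conn=70 S1=47 S2=31 S3=4 S4=23 blocked=[]
Op 8: conn=63 S1=47 S2=31 S3=4 S4=16 blocked=[]
Op 9: conn=56 S1=47 S2=31 S3=-3 S4=16 blocked=[3]
Op 10: conn=73 S1=47 S2=31 S3=-3 S4=16 blocked=[3]
Op 11: conn=67 S1=47 S2=31 S3=-3 S4=10 blocked=[3]
Op 12: conn=81 S1=47 S2=31 S3=-3 S4=10 blocked=[3]
Op 13: conn=66 S1=47 S2=31 S3=-18 S4=10 blocked=[3]
Op 14: conn=61 S1=47 S2=31 S3=-23 S4=10 blocked=[3]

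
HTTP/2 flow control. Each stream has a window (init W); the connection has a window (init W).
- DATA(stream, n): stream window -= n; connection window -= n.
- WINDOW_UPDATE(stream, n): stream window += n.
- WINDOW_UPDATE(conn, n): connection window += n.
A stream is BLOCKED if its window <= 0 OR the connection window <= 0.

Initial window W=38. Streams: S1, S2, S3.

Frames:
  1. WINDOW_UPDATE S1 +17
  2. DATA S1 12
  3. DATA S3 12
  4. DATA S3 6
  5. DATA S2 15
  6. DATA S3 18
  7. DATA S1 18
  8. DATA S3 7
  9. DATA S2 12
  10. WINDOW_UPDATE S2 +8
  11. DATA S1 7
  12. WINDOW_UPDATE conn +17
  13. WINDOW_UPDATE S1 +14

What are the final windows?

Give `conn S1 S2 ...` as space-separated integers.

Answer: -52 32 19 -5

Derivation:
Op 1: conn=38 S1=55 S2=38 S3=38 blocked=[]
Op 2: conn=26 S1=43 S2=38 S3=38 blocked=[]
Op 3: conn=14 S1=43 S2=38 S3=26 blocked=[]
Op 4: conn=8 S1=43 S2=38 S3=20 blocked=[]
Op 5: conn=-7 S1=43 S2=23 S3=20 blocked=[1, 2, 3]
Op 6: conn=-25 S1=43 S2=23 S3=2 blocked=[1, 2, 3]
Op 7: conn=-43 S1=25 S2=23 S3=2 blocked=[1, 2, 3]
Op 8: conn=-50 S1=25 S2=23 S3=-5 blocked=[1, 2, 3]
Op 9: conn=-62 S1=25 S2=11 S3=-5 blocked=[1, 2, 3]
Op 10: conn=-62 S1=25 S2=19 S3=-5 blocked=[1, 2, 3]
Op 11: conn=-69 S1=18 S2=19 S3=-5 blocked=[1, 2, 3]
Op 12: conn=-52 S1=18 S2=19 S3=-5 blocked=[1, 2, 3]
Op 13: conn=-52 S1=32 S2=19 S3=-5 blocked=[1, 2, 3]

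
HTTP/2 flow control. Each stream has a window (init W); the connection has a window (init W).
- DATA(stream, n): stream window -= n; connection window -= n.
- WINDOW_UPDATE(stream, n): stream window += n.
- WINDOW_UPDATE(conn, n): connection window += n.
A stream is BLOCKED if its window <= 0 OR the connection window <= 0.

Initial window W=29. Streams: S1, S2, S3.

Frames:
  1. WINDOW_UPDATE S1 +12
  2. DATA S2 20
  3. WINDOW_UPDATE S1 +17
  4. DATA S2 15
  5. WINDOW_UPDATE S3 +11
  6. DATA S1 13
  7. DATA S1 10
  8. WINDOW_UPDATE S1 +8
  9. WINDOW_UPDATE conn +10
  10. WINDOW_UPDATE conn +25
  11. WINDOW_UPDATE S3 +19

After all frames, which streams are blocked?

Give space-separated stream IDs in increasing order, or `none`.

Op 1: conn=29 S1=41 S2=29 S3=29 blocked=[]
Op 2: conn=9 S1=41 S2=9 S3=29 blocked=[]
Op 3: conn=9 S1=58 S2=9 S3=29 blocked=[]
Op 4: conn=-6 S1=58 S2=-6 S3=29 blocked=[1, 2, 3]
Op 5: conn=-6 S1=58 S2=-6 S3=40 blocked=[1, 2, 3]
Op 6: conn=-19 S1=45 S2=-6 S3=40 blocked=[1, 2, 3]
Op 7: conn=-29 S1=35 S2=-6 S3=40 blocked=[1, 2, 3]
Op 8: conn=-29 S1=43 S2=-6 S3=40 blocked=[1, 2, 3]
Op 9: conn=-19 S1=43 S2=-6 S3=40 blocked=[1, 2, 3]
Op 10: conn=6 S1=43 S2=-6 S3=40 blocked=[2]
Op 11: conn=6 S1=43 S2=-6 S3=59 blocked=[2]

Answer: S2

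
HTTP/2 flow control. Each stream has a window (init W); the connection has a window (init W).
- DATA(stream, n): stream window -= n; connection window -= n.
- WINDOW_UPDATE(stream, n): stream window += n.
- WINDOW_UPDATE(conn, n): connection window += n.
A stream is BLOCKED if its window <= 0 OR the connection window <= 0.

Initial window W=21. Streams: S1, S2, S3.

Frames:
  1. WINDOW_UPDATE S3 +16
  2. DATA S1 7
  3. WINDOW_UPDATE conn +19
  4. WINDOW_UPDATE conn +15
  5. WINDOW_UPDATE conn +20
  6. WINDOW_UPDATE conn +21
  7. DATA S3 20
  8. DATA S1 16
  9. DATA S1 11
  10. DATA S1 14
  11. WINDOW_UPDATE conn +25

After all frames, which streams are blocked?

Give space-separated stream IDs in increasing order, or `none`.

Op 1: conn=21 S1=21 S2=21 S3=37 blocked=[]
Op 2: conn=14 S1=14 S2=21 S3=37 blocked=[]
Op 3: conn=33 S1=14 S2=21 S3=37 blocked=[]
Op 4: conn=48 S1=14 S2=21 S3=37 blocked=[]
Op 5: conn=68 S1=14 S2=21 S3=37 blocked=[]
Op 6: conn=89 S1=14 S2=21 S3=37 blocked=[]
Op 7: conn=69 S1=14 S2=21 S3=17 blocked=[]
Op 8: conn=53 S1=-2 S2=21 S3=17 blocked=[1]
Op 9: conn=42 S1=-13 S2=21 S3=17 blocked=[1]
Op 10: conn=28 S1=-27 S2=21 S3=17 blocked=[1]
Op 11: conn=53 S1=-27 S2=21 S3=17 blocked=[1]

Answer: S1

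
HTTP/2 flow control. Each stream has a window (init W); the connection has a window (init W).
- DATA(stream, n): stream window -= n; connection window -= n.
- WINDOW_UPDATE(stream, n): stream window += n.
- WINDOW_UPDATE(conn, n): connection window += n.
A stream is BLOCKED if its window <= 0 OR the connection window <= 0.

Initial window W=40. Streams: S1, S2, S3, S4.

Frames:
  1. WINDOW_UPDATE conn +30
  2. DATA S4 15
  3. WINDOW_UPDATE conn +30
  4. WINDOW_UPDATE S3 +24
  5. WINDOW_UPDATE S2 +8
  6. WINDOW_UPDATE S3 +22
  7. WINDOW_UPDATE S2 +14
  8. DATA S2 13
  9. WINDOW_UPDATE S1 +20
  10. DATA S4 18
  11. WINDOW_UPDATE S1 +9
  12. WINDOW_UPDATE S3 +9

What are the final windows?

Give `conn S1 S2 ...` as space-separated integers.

Answer: 54 69 49 95 7

Derivation:
Op 1: conn=70 S1=40 S2=40 S3=40 S4=40 blocked=[]
Op 2: conn=55 S1=40 S2=40 S3=40 S4=25 blocked=[]
Op 3: conn=85 S1=40 S2=40 S3=40 S4=25 blocked=[]
Op 4: conn=85 S1=40 S2=40 S3=64 S4=25 blocked=[]
Op 5: conn=85 S1=40 S2=48 S3=64 S4=25 blocked=[]
Op 6: conn=85 S1=40 S2=48 S3=86 S4=25 blocked=[]
Op 7: conn=85 S1=40 S2=62 S3=86 S4=25 blocked=[]
Op 8: conn=72 S1=40 S2=49 S3=86 S4=25 blocked=[]
Op 9: conn=72 S1=60 S2=49 S3=86 S4=25 blocked=[]
Op 10: conn=54 S1=60 S2=49 S3=86 S4=7 blocked=[]
Op 11: conn=54 S1=69 S2=49 S3=86 S4=7 blocked=[]
Op 12: conn=54 S1=69 S2=49 S3=95 S4=7 blocked=[]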